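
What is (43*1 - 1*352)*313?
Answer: -96717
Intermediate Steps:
(43*1 - 1*352)*313 = (43 - 352)*313 = -309*313 = -96717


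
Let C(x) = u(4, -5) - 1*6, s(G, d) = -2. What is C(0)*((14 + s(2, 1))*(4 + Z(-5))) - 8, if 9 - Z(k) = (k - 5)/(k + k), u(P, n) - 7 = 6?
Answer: 1000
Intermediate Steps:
u(P, n) = 13 (u(P, n) = 7 + 6 = 13)
Z(k) = 9 - (-5 + k)/(2*k) (Z(k) = 9 - (k - 5)/(k + k) = 9 - (-5 + k)/(2*k))
C(x) = 7 (C(x) = 13 - 1*6 = 13 - 6 = 7)
C(0)*((14 + s(2, 1))*(4 + Z(-5))) - 8 = 7*((14 - 2)*(4 + (½)*(5 + 17*(-5))/(-5))) - 8 = 7*(12*(4 + (½)*(-⅕)*(5 - 85))) - 8 = 7*(12*(4 + (½)*(-⅕)*(-80))) - 8 = 7*(12*(4 + 8)) - 8 = 7*(12*12) - 8 = 7*144 - 8 = 1008 - 8 = 1000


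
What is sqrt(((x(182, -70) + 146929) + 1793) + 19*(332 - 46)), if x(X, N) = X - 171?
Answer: sqrt(154167) ≈ 392.64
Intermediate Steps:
x(X, N) = -171 + X
sqrt(((x(182, -70) + 146929) + 1793) + 19*(332 - 46)) = sqrt((((-171 + 182) + 146929) + 1793) + 19*(332 - 46)) = sqrt(((11 + 146929) + 1793) + 19*286) = sqrt((146940 + 1793) + 5434) = sqrt(148733 + 5434) = sqrt(154167)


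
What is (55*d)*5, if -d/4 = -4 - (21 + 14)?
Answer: 42900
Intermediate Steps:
d = 156 (d = -4*(-4 - (21 + 14)) = -4*(-4 - 1*35) = -4*(-4 - 35) = -4*(-39) = 156)
(55*d)*5 = (55*156)*5 = 8580*5 = 42900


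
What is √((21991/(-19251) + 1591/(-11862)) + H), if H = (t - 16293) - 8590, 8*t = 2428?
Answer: I*√439572490087510059/4228803 ≈ 156.78*I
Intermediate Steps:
t = 607/2 (t = (⅛)*2428 = 607/2 ≈ 303.50)
H = -49159/2 (H = (607/2 - 16293) - 8590 = -31979/2 - 8590 = -49159/2 ≈ -24580.)
√((21991/(-19251) + 1591/(-11862)) + H) = √((21991/(-19251) + 1591/(-11862)) - 49159/2) = √((21991*(-1/19251) + 1591*(-1/11862)) - 49159/2) = √((-21991/19251 - 1591/11862) - 49159/2) = √(-32387287/25372818 - 49159/2) = √(-311841783659/12686409) = I*√439572490087510059/4228803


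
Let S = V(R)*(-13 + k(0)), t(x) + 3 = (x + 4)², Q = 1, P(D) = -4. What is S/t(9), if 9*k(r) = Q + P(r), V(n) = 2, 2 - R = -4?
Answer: -40/249 ≈ -0.16064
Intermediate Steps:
R = 6 (R = 2 - 1*(-4) = 2 + 4 = 6)
k(r) = -⅓ (k(r) = (1 - 4)/9 = (⅑)*(-3) = -⅓)
t(x) = -3 + (4 + x)² (t(x) = -3 + (x + 4)² = -3 + (4 + x)²)
S = -80/3 (S = 2*(-13 - ⅓) = 2*(-40/3) = -80/3 ≈ -26.667)
S/t(9) = -80/(3*(-3 + (4 + 9)²)) = -80/(3*(-3 + 13²)) = -80/(3*(-3 + 169)) = -80/3/166 = -80/3*1/166 = -40/249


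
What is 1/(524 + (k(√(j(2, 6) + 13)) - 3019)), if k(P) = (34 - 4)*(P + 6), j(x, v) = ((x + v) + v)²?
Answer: -463/1034225 - 6*√209/1034225 ≈ -0.00053155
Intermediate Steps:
j(x, v) = (x + 2*v)² (j(x, v) = ((v + x) + v)² = (x + 2*v)²)
k(P) = 180 + 30*P (k(P) = 30*(6 + P) = 180 + 30*P)
1/(524 + (k(√(j(2, 6) + 13)) - 3019)) = 1/(524 + ((180 + 30*√((2 + 2*6)² + 13)) - 3019)) = 1/(524 + ((180 + 30*√((2 + 12)² + 13)) - 3019)) = 1/(524 + ((180 + 30*√(14² + 13)) - 3019)) = 1/(524 + ((180 + 30*√(196 + 13)) - 3019)) = 1/(524 + ((180 + 30*√209) - 3019)) = 1/(524 + (-2839 + 30*√209)) = 1/(-2315 + 30*√209)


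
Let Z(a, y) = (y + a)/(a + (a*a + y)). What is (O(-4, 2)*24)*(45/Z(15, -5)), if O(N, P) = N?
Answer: -101520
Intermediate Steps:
Z(a, y) = (a + y)/(a + y + a**2) (Z(a, y) = (a + y)/(a + (a**2 + y)) = (a + y)/(a + (y + a**2)) = (a + y)/(a + y + a**2))
(O(-4, 2)*24)*(45/Z(15, -5)) = (-4*24)*(45/(((15 - 5)/(15 - 5 + 15**2)))) = -4320/(10/(15 - 5 + 225)) = -4320/(10/235) = -4320/((1/235)*10) = -4320/2/47 = -4320*47/2 = -96*2115/2 = -101520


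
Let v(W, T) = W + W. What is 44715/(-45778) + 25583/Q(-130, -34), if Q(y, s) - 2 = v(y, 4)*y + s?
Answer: -169398773/772915752 ≈ -0.21917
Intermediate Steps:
v(W, T) = 2*W
Q(y, s) = 2 + s + 2*y² (Q(y, s) = 2 + ((2*y)*y + s) = 2 + (2*y² + s) = 2 + (s + 2*y²) = 2 + s + 2*y²)
44715/(-45778) + 25583/Q(-130, -34) = 44715/(-45778) + 25583/(2 - 34 + 2*(-130)²) = 44715*(-1/45778) + 25583/(2 - 34 + 2*16900) = -44715/45778 + 25583/(2 - 34 + 33800) = -44715/45778 + 25583/33768 = -169398773/772915752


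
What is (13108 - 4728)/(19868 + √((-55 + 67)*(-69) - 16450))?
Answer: 83246920/197377351 - 4190*I*√17278/197377351 ≈ 0.42177 - 0.0027904*I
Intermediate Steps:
(13108 - 4728)/(19868 + √((-55 + 67)*(-69) - 16450)) = 8380/(19868 + √(12*(-69) - 16450)) = 8380/(19868 + √(-828 - 16450)) = 8380/(19868 + √(-17278)) = 8380/(19868 + I*√17278)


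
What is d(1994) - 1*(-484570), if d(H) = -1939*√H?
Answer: 484570 - 1939*√1994 ≈ 3.9799e+5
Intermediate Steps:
d(1994) - 1*(-484570) = -1939*√1994 - 1*(-484570) = -1939*√1994 + 484570 = 484570 - 1939*√1994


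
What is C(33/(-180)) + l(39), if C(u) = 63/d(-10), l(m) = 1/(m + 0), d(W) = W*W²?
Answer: -1457/39000 ≈ -0.037359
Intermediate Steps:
d(W) = W³
l(m) = 1/m
C(u) = -63/1000 (C(u) = 63/((-10)³) = 63/(-1000) = 63*(-1/1000) = -63/1000)
C(33/(-180)) + l(39) = -63/1000 + 1/39 = -1457/39000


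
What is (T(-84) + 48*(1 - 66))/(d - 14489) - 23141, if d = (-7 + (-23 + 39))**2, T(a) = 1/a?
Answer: -28006642271/1210272 ≈ -23141.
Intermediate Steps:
d = 81 (d = (-7 + 16)**2 = 9**2 = 81)
(T(-84) + 48*(1 - 66))/(d - 14489) - 23141 = (1/(-84) + 48*(1 - 66))/(81 - 14489) - 23141 = (-1/84 + 48*(-65))/(-14408) - 23141 = (-1/84 - 3120)*(-1/14408) - 23141 = -262081/84*(-1/14408) - 23141 = 262081/1210272 - 23141 = -28006642271/1210272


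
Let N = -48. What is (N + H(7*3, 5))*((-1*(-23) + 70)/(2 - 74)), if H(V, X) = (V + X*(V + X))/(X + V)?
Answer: 34007/624 ≈ 54.498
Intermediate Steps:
H(V, X) = (V + X*(V + X))/(V + X)
(N + H(7*3, 5))*((-1*(-23) + 70)/(2 - 74)) = (-48 + (7*3 + 5**2 + (7*3)*5)/(7*3 + 5))*((-1*(-23) + 70)/(2 - 74)) = (-48 + (21 + 25 + 21*5)/(21 + 5))*((23 + 70)/(-72)) = (-48 + (21 + 25 + 105)/26)*(93*(-1/72)) = (-48 + (1/26)*151)*(-31/24) = (-48 + 151/26)*(-31/24) = -1097/26*(-31/24) = 34007/624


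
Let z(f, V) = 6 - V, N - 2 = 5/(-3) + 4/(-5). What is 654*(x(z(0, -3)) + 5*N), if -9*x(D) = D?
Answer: -2180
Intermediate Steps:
N = -7/15 (N = 2 + (5/(-3) + 4/(-5)) = 2 + (5*(-⅓) + 4*(-⅕)) = 2 + (-5/3 - ⅘) = 2 - 37/15 = -7/15 ≈ -0.46667)
x(D) = -D/9
654*(x(z(0, -3)) + 5*N) = 654*(-(6 - 1*(-3))/9 + 5*(-7/15)) = 654*(-(6 + 3)/9 - 7/3) = 654*(-⅑*9 - 7/3) = 654*(-1 - 7/3) = 654*(-10/3) = -2180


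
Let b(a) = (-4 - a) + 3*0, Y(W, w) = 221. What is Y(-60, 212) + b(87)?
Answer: 130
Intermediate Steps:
b(a) = -4 - a (b(a) = (-4 - a) + 0 = -4 - a)
Y(-60, 212) + b(87) = 221 + (-4 - 1*87) = 221 + (-4 - 87) = 221 - 91 = 130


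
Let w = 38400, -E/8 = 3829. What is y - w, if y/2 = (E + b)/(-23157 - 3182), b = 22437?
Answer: -1011401210/26339 ≈ -38399.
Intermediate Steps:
E = -30632 (E = -8*3829 = -30632)
y = 16390/26339 (y = 2*((-30632 + 22437)/(-23157 - 3182)) = 2*(-8195/(-26339)) = 2*(-8195*(-1/26339)) = 2*(8195/26339) = 16390/26339 ≈ 0.62227)
y - w = 16390/26339 - 1*38400 = 16390/26339 - 38400 = -1011401210/26339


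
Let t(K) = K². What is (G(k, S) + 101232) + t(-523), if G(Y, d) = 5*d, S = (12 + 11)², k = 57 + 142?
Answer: 377406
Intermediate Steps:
k = 199
S = 529 (S = 23² = 529)
(G(k, S) + 101232) + t(-523) = (5*529 + 101232) + (-523)² = (2645 + 101232) + 273529 = 103877 + 273529 = 377406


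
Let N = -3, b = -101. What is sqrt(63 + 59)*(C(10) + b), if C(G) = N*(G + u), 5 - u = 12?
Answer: -110*sqrt(122) ≈ -1215.0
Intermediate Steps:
u = -7 (u = 5 - 1*12 = 5 - 12 = -7)
C(G) = 21 - 3*G (C(G) = -3*(G - 7) = -3*(-7 + G) = 21 - 3*G)
sqrt(63 + 59)*(C(10) + b) = sqrt(63 + 59)*((21 - 3*10) - 101) = sqrt(122)*((21 - 30) - 101) = sqrt(122)*(-9 - 101) = sqrt(122)*(-110) = -110*sqrt(122)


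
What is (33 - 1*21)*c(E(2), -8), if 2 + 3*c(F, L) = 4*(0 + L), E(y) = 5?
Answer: -136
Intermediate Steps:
c(F, L) = -⅔ + 4*L/3 (c(F, L) = -⅔ + (4*(0 + L))/3 = -⅔ + (4*L)/3 = -⅔ + 4*L/3)
(33 - 1*21)*c(E(2), -8) = (33 - 1*21)*(-⅔ + (4/3)*(-8)) = (33 - 21)*(-⅔ - 32/3) = 12*(-34/3) = -136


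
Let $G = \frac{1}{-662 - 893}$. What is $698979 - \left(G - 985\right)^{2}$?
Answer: $- \frac{655882672501}{2418025} \approx -2.7125 \cdot 10^{5}$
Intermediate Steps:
$G = - \frac{1}{1555}$ ($G = \frac{1}{-1555} = - \frac{1}{1555} \approx -0.00064309$)
$698979 - \left(G - 985\right)^{2} = 698979 - \left(- \frac{1}{1555} - 985\right)^{2} = 698979 - \left(- \frac{1531676}{1555}\right)^{2} = 698979 - \frac{2346031368976}{2418025} = - \frac{655882672501}{2418025}$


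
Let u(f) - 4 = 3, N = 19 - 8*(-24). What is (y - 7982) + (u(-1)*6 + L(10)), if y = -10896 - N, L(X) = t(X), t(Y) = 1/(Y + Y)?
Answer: -380939/20 ≈ -19047.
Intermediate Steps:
t(Y) = 1/(2*Y)
L(X) = 1/(2*X)
N = 211 (N = 19 + 192 = 211)
y = -11107 (y = -10896 - 1*211 = -10896 - 211 = -11107)
u(f) = 7 (u(f) = 4 + 3 = 7)
(y - 7982) + (u(-1)*6 + L(10)) = (-11107 - 7982) + (7*6 + (½)/10) = -19089 + (42 + (½)*(⅒)) = -19089 + (42 + 1/20) = -19089 + 841/20 = -380939/20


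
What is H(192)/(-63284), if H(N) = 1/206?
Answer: -1/13036504 ≈ -7.6708e-8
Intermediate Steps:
H(N) = 1/206
H(192)/(-63284) = (1/206)/(-63284) = (1/206)*(-1/63284) = -1/13036504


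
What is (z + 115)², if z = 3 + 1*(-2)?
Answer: 13456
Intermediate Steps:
z = 1 (z = 3 - 2 = 1)
(z + 115)² = (1 + 115)² = 116² = 13456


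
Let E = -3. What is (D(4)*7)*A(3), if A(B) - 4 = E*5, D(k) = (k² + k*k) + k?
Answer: -2772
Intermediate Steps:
D(k) = k + 2*k² (D(k) = (k² + k²) + k = 2*k² + k = k + 2*k²)
A(B) = -11 (A(B) = 4 - 3*5 = 4 - 15 = -11)
(D(4)*7)*A(3) = ((4*(1 + 2*4))*7)*(-11) = ((4*(1 + 8))*7)*(-11) = ((4*9)*7)*(-11) = (36*7)*(-11) = 252*(-11) = -2772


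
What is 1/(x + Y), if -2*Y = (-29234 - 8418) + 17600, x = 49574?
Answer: 1/59600 ≈ 1.6779e-5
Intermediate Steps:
Y = 10026 (Y = -((-29234 - 8418) + 17600)/2 = -(-37652 + 17600)/2 = -½*(-20052) = 10026)
1/(x + Y) = 1/(49574 + 10026) = 1/59600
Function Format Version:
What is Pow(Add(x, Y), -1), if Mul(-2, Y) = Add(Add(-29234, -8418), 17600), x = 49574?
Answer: Rational(1, 59600) ≈ 1.6779e-5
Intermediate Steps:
Y = 10026 (Y = Mul(Rational(-1, 2), Add(Add(-29234, -8418), 17600)) = Mul(Rational(-1, 2), Add(-37652, 17600)) = Mul(Rational(-1, 2), -20052) = 10026)
Pow(Add(x, Y), -1) = Pow(Add(49574, 10026), -1) = Pow(59600, -1) = Rational(1, 59600)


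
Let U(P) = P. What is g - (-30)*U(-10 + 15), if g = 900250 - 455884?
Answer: 444516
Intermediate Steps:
g = 444366
g - (-30)*U(-10 + 15) = 444366 - (-30)*(-10 + 15) = 444366 - (-30)*5 = 444366 - 1*(-150) = 444366 + 150 = 444516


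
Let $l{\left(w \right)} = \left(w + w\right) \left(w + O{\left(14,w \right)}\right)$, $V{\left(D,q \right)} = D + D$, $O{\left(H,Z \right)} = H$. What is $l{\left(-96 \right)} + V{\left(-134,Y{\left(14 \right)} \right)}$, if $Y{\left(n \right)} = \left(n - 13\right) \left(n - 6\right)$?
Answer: $15476$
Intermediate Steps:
$Y{\left(n \right)} = \left(-13 + n\right) \left(-6 + n\right)$
$V{\left(D,q \right)} = 2 D$
$l{\left(w \right)} = 2 w \left(14 + w\right)$ ($l{\left(w \right)} = \left(w + w\right) \left(w + 14\right) = 2 w \left(14 + w\right)$)
$l{\left(-96 \right)} + V{\left(-134,Y{\left(14 \right)} \right)} = 2 \left(-96\right) \left(14 - 96\right) + 2 \left(-134\right) = 2 \left(-96\right) \left(-82\right) - 268 = 15744 - 268 = 15476$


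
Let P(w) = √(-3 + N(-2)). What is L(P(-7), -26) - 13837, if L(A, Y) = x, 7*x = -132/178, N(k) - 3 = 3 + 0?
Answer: -8620517/623 ≈ -13837.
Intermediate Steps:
N(k) = 6 (N(k) = 3 + (3 + 0) = 3 + 3 = 6)
P(w) = √3 (P(w) = √(-3 + 6) = √3)
x = -66/623 (x = (-132/178)/7 = (-132*1/178)/7 = (⅐)*(-66/89) = -66/623 ≈ -0.10594)
L(A, Y) = -66/623
L(P(-7), -26) - 13837 = -66/623 - 13837 = -8620517/623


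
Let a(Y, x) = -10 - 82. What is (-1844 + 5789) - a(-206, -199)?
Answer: 4037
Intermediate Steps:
a(Y, x) = -92
(-1844 + 5789) - a(-206, -199) = (-1844 + 5789) - 1*(-92) = 3945 + 92 = 4037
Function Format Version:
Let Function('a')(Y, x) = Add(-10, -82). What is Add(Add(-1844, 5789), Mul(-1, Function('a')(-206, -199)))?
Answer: 4037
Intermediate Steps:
Function('a')(Y, x) = -92
Add(Add(-1844, 5789), Mul(-1, Function('a')(-206, -199))) = Add(Add(-1844, 5789), Mul(-1, -92)) = Add(3945, 92) = 4037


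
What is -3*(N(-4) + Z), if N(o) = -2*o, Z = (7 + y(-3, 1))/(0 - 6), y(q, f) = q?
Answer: -22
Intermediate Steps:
Z = -⅔ (Z = (7 - 3)/(0 - 6) = 4/(-6) = 4*(-⅙) = -⅔ ≈ -0.66667)
-3*(N(-4) + Z) = -3*(-2*(-4) - ⅔) = -3*(8 - ⅔) = -3*22/3 = -22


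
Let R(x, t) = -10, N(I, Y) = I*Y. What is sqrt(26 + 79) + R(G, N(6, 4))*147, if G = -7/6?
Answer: -1470 + sqrt(105) ≈ -1459.8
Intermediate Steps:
G = -7/6 (G = -7*1/6 = -7/6 ≈ -1.1667)
sqrt(26 + 79) + R(G, N(6, 4))*147 = sqrt(26 + 79) - 10*147 = sqrt(105) - 1470 = -1470 + sqrt(105)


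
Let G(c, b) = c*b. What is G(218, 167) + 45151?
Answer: 81557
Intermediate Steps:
G(c, b) = b*c
G(218, 167) + 45151 = 167*218 + 45151 = 36406 + 45151 = 81557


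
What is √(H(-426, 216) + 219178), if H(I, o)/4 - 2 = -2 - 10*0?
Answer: √219178 ≈ 468.16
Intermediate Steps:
H(I, o) = 0 (H(I, o) = 8 + 4*(-2 - 10*0) = 8 + 4*(-2 + 0) = 8 + 4*(-2) = 8 - 8 = 0)
√(H(-426, 216) + 219178) = √(0 + 219178) = √219178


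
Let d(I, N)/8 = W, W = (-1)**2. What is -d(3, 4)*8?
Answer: -64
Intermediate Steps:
W = 1
d(I, N) = 8 (d(I, N) = 8*1 = 8)
-d(3, 4)*8 = -1*8*8 = -8*8 = -64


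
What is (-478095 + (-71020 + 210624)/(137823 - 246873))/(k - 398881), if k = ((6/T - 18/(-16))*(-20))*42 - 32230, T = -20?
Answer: 26068199677/23544113100 ≈ 1.1072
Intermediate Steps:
k = -32923 (k = ((6/(-20) - 18/(-16))*(-20))*42 - 32230 = ((6*(-1/20) - 18*(-1/16))*(-20))*42 - 32230 = ((-3/10 + 9/8)*(-20))*42 - 32230 = ((33/40)*(-20))*42 - 32230 = -33/2*42 - 32230 = -693 - 32230 = -32923)
(-478095 + (-71020 + 210624)/(137823 - 246873))/(k - 398881) = (-478095 + (-71020 + 210624)/(137823 - 246873))/(-32923 - 398881) = (-478095 + 139604/(-109050))/(-431804) = (-478095 + 139604*(-1/109050))*(-1/431804) = (-478095 - 69802/54525)*(-1/431804) = -26068199677/54525*(-1/431804) = 26068199677/23544113100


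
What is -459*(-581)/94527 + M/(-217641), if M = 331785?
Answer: 329353624/253987047 ≈ 1.2967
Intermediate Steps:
-459*(-581)/94527 + M/(-217641) = -459*(-581)/94527 + 331785/(-217641) = 266679*(1/94527) + 331785*(-1/217641) = 9877/3501 - 110595/72547 = 329353624/253987047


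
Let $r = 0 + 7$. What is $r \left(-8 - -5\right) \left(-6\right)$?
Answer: $126$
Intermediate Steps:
$r = 7$
$r \left(-8 - -5\right) \left(-6\right) = 7 \left(-8 - -5\right) \left(-6\right) = 7 \left(-8 + 5\right) \left(-6\right) = 7 \left(-3\right) \left(-6\right) = \left(-21\right) \left(-6\right) = 126$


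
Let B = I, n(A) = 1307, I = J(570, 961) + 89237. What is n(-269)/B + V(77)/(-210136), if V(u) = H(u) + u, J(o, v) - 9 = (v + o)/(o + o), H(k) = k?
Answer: 148715086873/10689825409028 ≈ 0.013912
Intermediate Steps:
J(o, v) = 9 + (o + v)/(2*o) (J(o, v) = 9 + (v + o)/(o + o) = 9 + (o + v)/((2*o)) = 9 + (o + v)*(1/(2*o)) = 9 + (o + v)/(2*o))
I = 101741971/1140 (I = (½)*(961 + 19*570)/570 + 89237 = (½)*(1/570)*(961 + 10830) + 89237 = (½)*(1/570)*11791 + 89237 = 11791/1140 + 89237 = 101741971/1140 ≈ 89247.)
V(u) = 2*u (V(u) = u + u = 2*u)
B = 101741971/1140 ≈ 89247.
n(-269)/B + V(77)/(-210136) = 1307/(101741971/1140) + (2*77)/(-210136) = 1307*(1140/101741971) + 154*(-1/210136) = 1489980/101741971 - 77/105068 = 148715086873/10689825409028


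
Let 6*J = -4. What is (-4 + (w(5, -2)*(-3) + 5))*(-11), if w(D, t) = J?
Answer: -33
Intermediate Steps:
J = -⅔ (J = (⅙)*(-4) = -⅔ ≈ -0.66667)
w(D, t) = -⅔
(-4 + (w(5, -2)*(-3) + 5))*(-11) = (-4 + (-⅔*(-3) + 5))*(-11) = (-4 + (2 + 5))*(-11) = (-4 + 7)*(-11) = 3*(-11) = -33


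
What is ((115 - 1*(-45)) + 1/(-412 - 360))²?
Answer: 15256943361/595984 ≈ 25600.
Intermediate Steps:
((115 - 1*(-45)) + 1/(-412 - 360))² = ((115 + 45) + 1/(-772))² = (160 - 1/772)² = (123519/772)² = 15256943361/595984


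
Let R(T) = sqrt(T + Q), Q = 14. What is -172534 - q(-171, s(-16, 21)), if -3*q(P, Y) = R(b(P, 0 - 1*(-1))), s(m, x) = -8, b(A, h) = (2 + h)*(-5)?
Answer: -172534 + I/3 ≈ -1.7253e+5 + 0.33333*I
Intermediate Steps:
b(A, h) = -10 - 5*h
R(T) = sqrt(14 + T) (R(T) = sqrt(T + 14) = sqrt(14 + T))
q(P, Y) = -I/3 (q(P, Y) = -sqrt(14 + (-10 - 5*(0 - 1*(-1))))/3 = -sqrt(14 + (-10 - 5*(0 + 1)))/3 = -sqrt(14 + (-10 - 5*1))/3 = -sqrt(14 + (-10 - 5))/3 = -sqrt(14 - 15)/3 = -I/3)
-172534 - q(-171, s(-16, 21)) = -172534 - (-1)*I/3 = -172534 + I/3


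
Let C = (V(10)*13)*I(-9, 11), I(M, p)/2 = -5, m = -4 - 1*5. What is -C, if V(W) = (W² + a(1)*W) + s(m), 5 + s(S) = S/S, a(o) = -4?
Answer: 7280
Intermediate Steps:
m = -9 (m = -4 - 5 = -9)
s(S) = -4 (s(S) = -5 + S/S = -5 + 1 = -4)
I(M, p) = -10 (I(M, p) = 2*(-5) = -10)
V(W) = -4 + W² - 4*W (V(W) = (W² - 4*W) - 4 = -4 + W² - 4*W)
C = -7280 (C = ((-4 + 10² - 4*10)*13)*(-10) = ((-4 + 100 - 40)*13)*(-10) = (56*13)*(-10) = 728*(-10) = -7280)
-C = -1*(-7280) = 7280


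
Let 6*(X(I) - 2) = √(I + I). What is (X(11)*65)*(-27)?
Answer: -3510 - 585*√22/2 ≈ -4881.9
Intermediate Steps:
X(I) = 2 + √2*√I/6 (X(I) = 2 + √(I + I)/6 = 2 + √(2*I)/6 = 2 + (√2*√I)/6 = 2 + √2*√I/6)
(X(11)*65)*(-27) = ((2 + √2*√11/6)*65)*(-27) = ((2 + √22/6)*65)*(-27) = (130 + 65*√22/6)*(-27) = -3510 - 585*√22/2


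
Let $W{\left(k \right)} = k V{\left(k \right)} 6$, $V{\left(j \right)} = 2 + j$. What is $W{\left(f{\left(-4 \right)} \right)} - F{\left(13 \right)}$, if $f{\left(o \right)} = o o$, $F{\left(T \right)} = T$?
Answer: $1715$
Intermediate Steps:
$f{\left(o \right)} = o^{2}$
$W{\left(k \right)} = 6 k \left(2 + k\right)$ ($W{\left(k \right)} = k \left(2 + k\right) 6 = 6 k \left(2 + k\right)$)
$W{\left(f{\left(-4 \right)} \right)} - F{\left(13 \right)} = 6 \left(-4\right)^{2} \left(2 + \left(-4\right)^{2}\right) - 13 = 6 \cdot 16 \left(2 + 16\right) - 13 = 6 \cdot 16 \cdot 18 - 13 = 1728 - 13 = 1715$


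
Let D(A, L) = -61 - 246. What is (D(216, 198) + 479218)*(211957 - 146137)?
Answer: 31521922020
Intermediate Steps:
D(A, L) = -307
(D(216, 198) + 479218)*(211957 - 146137) = (-307 + 479218)*(211957 - 146137) = 478911*65820 = 31521922020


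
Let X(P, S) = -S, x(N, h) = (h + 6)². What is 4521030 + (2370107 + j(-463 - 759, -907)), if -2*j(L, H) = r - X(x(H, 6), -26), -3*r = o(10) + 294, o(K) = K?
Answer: 20673602/3 ≈ 6.8912e+6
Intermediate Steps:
x(N, h) = (6 + h)²
r = -304/3 (r = -(10 + 294)/3 = -⅓*304 = -304/3 ≈ -101.33)
j(L, H) = 191/3 (j(L, H) = -(-304/3 - (-1)*(-26))/2 = -(-304/3 - 1*26)/2 = -(-304/3 - 26)/2 = -½*(-382/3) = 191/3)
4521030 + (2370107 + j(-463 - 759, -907)) = 4521030 + (2370107 + 191/3) = 4521030 + 7110512/3 = 20673602/3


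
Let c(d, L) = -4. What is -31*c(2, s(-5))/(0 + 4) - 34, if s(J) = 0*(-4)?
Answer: -3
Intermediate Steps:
s(J) = 0
-31*c(2, s(-5))/(0 + 4) - 34 = -(-124)/(0 + 4) - 34 = -(-124)/4 - 34 = -31*(-1) - 34 = 31 - 34 = -3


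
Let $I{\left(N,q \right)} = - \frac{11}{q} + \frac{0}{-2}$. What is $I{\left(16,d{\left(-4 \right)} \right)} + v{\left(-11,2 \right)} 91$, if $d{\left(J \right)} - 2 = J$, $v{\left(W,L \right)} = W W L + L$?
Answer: $\frac{44419}{2} \approx 22210.0$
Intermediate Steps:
$v{\left(W,L \right)} = L + L W^{2}$ ($v{\left(W,L \right)} = W^{2} L + L = L W^{2} + L = L + L W^{2}$)
$d{\left(J \right)} = 2 + J$
$I{\left(N,q \right)} = - \frac{11}{q}$ ($I{\left(N,q \right)} = - \frac{11}{q} + 0 \left(- \frac{1}{2}\right) = - \frac{11}{q} + 0 = - \frac{11}{q}$)
$I{\left(16,d{\left(-4 \right)} \right)} + v{\left(-11,2 \right)} 91 = - \frac{11}{2 - 4} + 2 \left(1 + \left(-11\right)^{2}\right) 91 = - \frac{11}{-2} + 2 \left(1 + 121\right) 91 = \left(-11\right) \left(- \frac{1}{2}\right) + 2 \cdot 122 \cdot 91 = \frac{11}{2} + 244 \cdot 91 = \frac{11}{2} + 22204 = \frac{44419}{2}$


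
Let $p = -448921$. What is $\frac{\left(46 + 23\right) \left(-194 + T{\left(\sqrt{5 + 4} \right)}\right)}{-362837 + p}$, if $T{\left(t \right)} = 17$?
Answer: $\frac{4071}{270586} \approx 0.015045$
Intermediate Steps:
$\frac{\left(46 + 23\right) \left(-194 + T{\left(\sqrt{5 + 4} \right)}\right)}{-362837 + p} = \frac{\left(46 + 23\right) \left(-194 + 17\right)}{-362837 - 448921} = \frac{69 \left(-177\right)}{-811758} = \left(-12213\right) \left(- \frac{1}{811758}\right) = \frac{4071}{270586}$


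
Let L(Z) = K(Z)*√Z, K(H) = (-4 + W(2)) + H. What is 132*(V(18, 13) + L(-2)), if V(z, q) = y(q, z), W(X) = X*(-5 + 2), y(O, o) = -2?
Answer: -264 - 1584*I*√2 ≈ -264.0 - 2240.1*I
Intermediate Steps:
W(X) = -3*X (W(X) = X*(-3) = -3*X)
V(z, q) = -2
K(H) = -10 + H (K(H) = (-4 - 3*2) + H = (-4 - 6) + H = -10 + H)
L(Z) = √Z*(-10 + Z) (L(Z) = (-10 + Z)*√Z = √Z*(-10 + Z))
132*(V(18, 13) + L(-2)) = 132*(-2 + √(-2)*(-10 - 2)) = 132*(-2 + (I*√2)*(-12)) = 132*(-2 - 12*I*√2) = -264 - 1584*I*√2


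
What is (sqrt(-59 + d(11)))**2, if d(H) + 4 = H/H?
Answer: -62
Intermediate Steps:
d(H) = -3 (d(H) = -4 + H/H = -4 + 1 = -3)
(sqrt(-59 + d(11)))**2 = (sqrt(-59 - 3))**2 = (sqrt(-62))**2 = (I*sqrt(62))**2 = -62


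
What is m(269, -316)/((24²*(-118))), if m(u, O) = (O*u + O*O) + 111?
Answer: -14963/67968 ≈ -0.22015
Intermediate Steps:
m(u, O) = 111 + O² + O*u (m(u, O) = (O*u + O²) + 111 = (O² + O*u) + 111 = 111 + O² + O*u)
m(269, -316)/((24²*(-118))) = (111 + (-316)² - 316*269)/((24²*(-118))) = (111 + 99856 - 85004)/((576*(-118))) = 14963/(-67968) = 14963*(-1/67968) = -14963/67968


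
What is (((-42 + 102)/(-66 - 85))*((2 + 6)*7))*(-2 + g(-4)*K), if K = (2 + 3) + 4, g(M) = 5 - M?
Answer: -265440/151 ≈ -1757.9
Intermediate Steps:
K = 9 (K = 5 + 4 = 9)
(((-42 + 102)/(-66 - 85))*((2 + 6)*7))*(-2 + g(-4)*K) = (((-42 + 102)/(-66 - 85))*((2 + 6)*7))*(-2 + (5 - 1*(-4))*9) = ((60/(-151))*(8*7))*(-2 + (5 + 4)*9) = ((60*(-1/151))*56)*(-2 + 9*9) = (-60/151*56)*(-2 + 81) = -3360/151*79 = -265440/151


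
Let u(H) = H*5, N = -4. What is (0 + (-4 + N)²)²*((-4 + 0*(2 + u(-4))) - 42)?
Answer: -188416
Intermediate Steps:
u(H) = 5*H
(0 + (-4 + N)²)²*((-4 + 0*(2 + u(-4))) - 42) = (0 + (-4 - 4)²)²*((-4 + 0*(2 + 5*(-4))) - 42) = (0 + (-8)²)²*((-4 + 0*(2 - 20)) - 42) = (0 + 64)²*((-4 + 0*(-18)) - 42) = 64²*((-4 + 0) - 42) = 4096*(-4 - 42) = 4096*(-46) = -188416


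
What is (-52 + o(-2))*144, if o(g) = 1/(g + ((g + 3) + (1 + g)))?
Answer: -7560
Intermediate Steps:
o(g) = 1/(4 + 3*g) (o(g) = 1/(g + ((3 + g) + (1 + g))) = 1/(g + (4 + 2*g)) = 1/(4 + 3*g))
(-52 + o(-2))*144 = (-52 + 1/(4 + 3*(-2)))*144 = (-52 + 1/(4 - 6))*144 = (-52 + 1/(-2))*144 = (-52 - ½)*144 = -105/2*144 = -7560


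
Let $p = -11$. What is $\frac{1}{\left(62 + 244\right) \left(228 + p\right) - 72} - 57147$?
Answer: $- \frac{3790560509}{66330} \approx -57147.0$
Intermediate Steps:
$\frac{1}{\left(62 + 244\right) \left(228 + p\right) - 72} - 57147 = \frac{1}{\left(62 + 244\right) \left(228 - 11\right) - 72} - 57147 = \frac{1}{306 \cdot 217 - 72} - 57147 = \frac{1}{66402 - 72} - 57147 = \frac{1}{66330} - 57147 = - \frac{3790560509}{66330}$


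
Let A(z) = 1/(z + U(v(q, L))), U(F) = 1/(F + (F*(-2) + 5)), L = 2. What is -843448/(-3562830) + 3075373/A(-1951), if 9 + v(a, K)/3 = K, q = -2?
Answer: -8964442046243921/1494090 ≈ -5.9999e+9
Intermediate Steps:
v(a, K) = -27 + 3*K
U(F) = 1/(5 - F) (U(F) = 1/(F + (-2*F + 5)) = 1/(F + (5 - 2*F)) = 1/(5 - F))
A(z) = 1/(1/26 + z) (A(z) = 1/(z - 1/(-5 + (-27 + 3*2))) = 1/(z - 1/(-5 + (-27 + 6))) = 1/(z - 1/(-5 - 21)) = 1/(z - 1/(-26)) = 1/(z - 1*(-1/26)) = 1/(z + 1/26) = 1/(1/26 + z))
-843448/(-3562830) + 3075373/A(-1951) = -843448/(-3562830) + 3075373/((26/(1 + 26*(-1951)))) = -843448*(-1/3562830) + 3075373/((26/(1 - 50726))) = 13604/57465 + 3075373/((26/(-50725))) = 13604/57465 + 3075373/((26*(-1/50725))) = 13604/57465 + 3075373/(-26/50725) = 13604/57465 + 3075373*(-50725/26) = 13604/57465 - 155998295425/26 = -8964442046243921/1494090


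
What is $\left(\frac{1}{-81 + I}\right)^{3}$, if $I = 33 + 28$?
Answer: $- \frac{1}{8000} \approx -0.000125$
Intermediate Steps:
$I = 61$
$\left(\frac{1}{-81 + I}\right)^{3} = \left(\frac{1}{-81 + 61}\right)^{3} = \left(\frac{1}{-20}\right)^{3} = \left(- \frac{1}{20}\right)^{3} = - \frac{1}{8000}$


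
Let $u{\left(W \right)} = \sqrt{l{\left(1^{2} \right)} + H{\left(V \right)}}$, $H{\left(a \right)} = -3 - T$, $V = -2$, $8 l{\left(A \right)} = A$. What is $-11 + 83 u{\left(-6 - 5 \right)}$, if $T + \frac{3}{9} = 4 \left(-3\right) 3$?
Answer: $-11 + \frac{83 \sqrt{4818}}{12} \approx 469.1$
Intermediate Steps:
$l{\left(A \right)} = \frac{A}{8}$
$T = - \frac{109}{3}$ ($T = - \frac{1}{3} + 4 \left(-3\right) 3 = - \frac{1}{3} - 36 = - \frac{109}{3} \approx -36.333$)
$H{\left(a \right)} = \frac{100}{3}$ ($H{\left(a \right)} = -3 - - \frac{109}{3} = -3 + \frac{109}{3} = \frac{100}{3}$)
$u{\left(W \right)} = \frac{\sqrt{4818}}{12}$ ($u{\left(W \right)} = \sqrt{\frac{1^{2}}{8} + \frac{100}{3}} = \sqrt{\frac{1}{8} \cdot 1 + \frac{100}{3}} = \sqrt{\frac{1}{8} + \frac{100}{3}} = \sqrt{\frac{803}{24}} = \frac{\sqrt{4818}}{12}$)
$-11 + 83 u{\left(-6 - 5 \right)} = -11 + 83 \frac{\sqrt{4818}}{12} = -11 + \frac{83 \sqrt{4818}}{12}$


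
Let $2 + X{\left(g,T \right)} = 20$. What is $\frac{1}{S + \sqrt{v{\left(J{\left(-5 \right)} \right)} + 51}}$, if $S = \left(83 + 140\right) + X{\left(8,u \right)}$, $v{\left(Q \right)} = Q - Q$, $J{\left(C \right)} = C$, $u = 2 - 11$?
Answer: $\frac{241}{58030} - \frac{\sqrt{51}}{58030} \approx 0.00403$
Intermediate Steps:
$u = -9$ ($u = 2 - 11 = -9$)
$X{\left(g,T \right)} = 18$ ($X{\left(g,T \right)} = -2 + 20 = 18$)
$v{\left(Q \right)} = 0$
$S = 241$ ($S = \left(83 + 140\right) + 18 = 223 + 18 = 241$)
$\frac{1}{S + \sqrt{v{\left(J{\left(-5 \right)} \right)} + 51}} = \frac{1}{241 + \sqrt{0 + 51}} = \frac{1}{241 + \sqrt{51}}$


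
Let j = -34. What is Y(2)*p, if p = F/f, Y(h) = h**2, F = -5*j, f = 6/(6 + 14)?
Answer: 6800/3 ≈ 2266.7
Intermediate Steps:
f = 3/10 (f = 6/20 = (1/20)*6 = 3/10 ≈ 0.30000)
F = 170 (F = -5*(-34) = 170)
p = 1700/3 (p = 170/(3/10) = 170*(10/3) = 1700/3 ≈ 566.67)
Y(2)*p = 2**2*(1700/3) = 4*(1700/3) = 6800/3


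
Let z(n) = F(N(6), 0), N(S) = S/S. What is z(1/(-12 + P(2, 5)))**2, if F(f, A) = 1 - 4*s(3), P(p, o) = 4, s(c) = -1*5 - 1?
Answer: 625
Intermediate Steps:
s(c) = -6 (s(c) = -5 - 1 = -6)
N(S) = 1
F(f, A) = 25 (F(f, A) = 1 - 4*(-6) = 1 + 24 = 25)
z(n) = 25
z(1/(-12 + P(2, 5)))**2 = 25**2 = 625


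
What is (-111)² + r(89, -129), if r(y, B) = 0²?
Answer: 12321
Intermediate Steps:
r(y, B) = 0
(-111)² + r(89, -129) = (-111)² + 0 = 12321 + 0 = 12321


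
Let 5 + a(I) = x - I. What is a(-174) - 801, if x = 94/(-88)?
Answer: -27855/44 ≈ -633.07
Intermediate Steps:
x = -47/44 (x = 94*(-1/88) = -47/44 ≈ -1.0682)
a(I) = -267/44 - I (a(I) = -5 + (-47/44 - I) = -267/44 - I)
a(-174) - 801 = (-267/44 - 1*(-174)) - 801 = (-267/44 + 174) - 801 = 7389/44 - 801 = -27855/44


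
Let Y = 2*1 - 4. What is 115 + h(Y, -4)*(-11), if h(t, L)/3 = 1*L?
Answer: 247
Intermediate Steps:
Y = -2 (Y = 2 - 4 = -2)
h(t, L) = 3*L (h(t, L) = 3*(1*L) = 3*L)
115 + h(Y, -4)*(-11) = 115 + (3*(-4))*(-11) = 115 - 12*(-11) = 115 + 132 = 247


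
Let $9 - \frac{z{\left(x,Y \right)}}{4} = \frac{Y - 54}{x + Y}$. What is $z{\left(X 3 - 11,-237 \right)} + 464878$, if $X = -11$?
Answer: $\frac{130639670}{281} \approx 4.6491 \cdot 10^{5}$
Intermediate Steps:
$z{\left(x,Y \right)} = 36 - \frac{4 \left(-54 + Y\right)}{Y + x}$ ($z{\left(x,Y \right)} = 36 - 4 \frac{Y - 54}{x + Y} = 36 - 4 \frac{-54 + Y}{Y + x} = 36 - \frac{4 \left(-54 + Y\right)}{Y + x}$)
$z{\left(X 3 - 11,-237 \right)} + 464878 = \frac{4 \left(54 + 8 \left(-237\right) + 9 \left(\left(-11\right) 3 - 11\right)\right)}{-237 - 44} + 464878 = \frac{4 \left(54 - 1896 + 9 \left(-33 - 11\right)\right)}{-237 - 44} + 464878 = \frac{4 \left(54 - 1896 + 9 \left(-44\right)\right)}{-237 - 44} + 464878 = \frac{4 \left(54 - 1896 - 396\right)}{-281} + 464878 = 4 \left(- \frac{1}{281}\right) \left(-2238\right) + 464878 = \frac{8952}{281} + 464878 = \frac{130639670}{281}$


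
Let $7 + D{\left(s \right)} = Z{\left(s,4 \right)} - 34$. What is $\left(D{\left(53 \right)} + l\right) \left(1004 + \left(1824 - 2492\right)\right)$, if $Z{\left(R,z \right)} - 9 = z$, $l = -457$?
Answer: $-162960$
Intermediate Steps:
$Z{\left(R,z \right)} = 9 + z$
$D{\left(s \right)} = -28$ ($D{\left(s \right)} = -7 + \left(\left(9 + 4\right) - 34\right) = -7 + \left(13 - 34\right) = -7 - 21 = -28$)
$\left(D{\left(53 \right)} + l\right) \left(1004 + \left(1824 - 2492\right)\right) = \left(-28 - 457\right) \left(1004 + \left(1824 - 2492\right)\right) = - 485 \left(1004 - 668\right) = \left(-485\right) 336 = -162960$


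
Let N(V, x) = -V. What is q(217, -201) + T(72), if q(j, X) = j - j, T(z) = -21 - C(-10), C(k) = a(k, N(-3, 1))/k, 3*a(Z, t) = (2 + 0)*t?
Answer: -104/5 ≈ -20.800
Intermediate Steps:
a(Z, t) = 2*t/3 (a(Z, t) = ((2 + 0)*t)/3 = (2*t)/3 = 2*t/3)
C(k) = 2/k (C(k) = (2*(-1*(-3))/3)/k = ((⅔)*3)/k = 2/k)
T(z) = -104/5 (T(z) = -21 - 2/(-10) = -21 - 2*(-1)/10 = -21 - 1*(-⅕) = -21 + ⅕ = -104/5)
q(j, X) = 0
q(217, -201) + T(72) = 0 - 104/5 = -104/5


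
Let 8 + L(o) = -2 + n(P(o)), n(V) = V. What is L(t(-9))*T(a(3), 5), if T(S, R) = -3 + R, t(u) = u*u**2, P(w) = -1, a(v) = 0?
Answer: -22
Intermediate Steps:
t(u) = u**3
L(o) = -11 (L(o) = -8 + (-2 - 1) = -8 - 3 = -11)
L(t(-9))*T(a(3), 5) = -11*(-3 + 5) = -11*2 = -22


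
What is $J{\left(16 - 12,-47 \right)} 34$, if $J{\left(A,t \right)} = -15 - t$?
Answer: $1088$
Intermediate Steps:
$J{\left(16 - 12,-47 \right)} 34 = \left(-15 - -47\right) 34 = \left(-15 + 47\right) 34 = 32 \cdot 34 = 1088$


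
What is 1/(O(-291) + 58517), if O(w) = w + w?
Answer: 1/57935 ≈ 1.7261e-5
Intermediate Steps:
O(w) = 2*w
1/(O(-291) + 58517) = 1/(2*(-291) + 58517) = 1/(-582 + 58517) = 1/57935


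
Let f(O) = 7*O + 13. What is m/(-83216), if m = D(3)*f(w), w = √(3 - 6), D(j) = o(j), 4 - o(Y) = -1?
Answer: -65/83216 - 5*I*√3/11888 ≈ -0.0007811 - 0.00072849*I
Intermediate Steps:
o(Y) = 5 (o(Y) = 4 - 1*(-1) = 4 + 1 = 5)
D(j) = 5
w = I*√3 (w = √(-3) = I*√3 ≈ 1.732*I)
f(O) = 13 + 7*O
m = 65 + 35*I*√3 (m = 5*(13 + 7*(I*√3)) = 5*(13 + 7*I*√3) = 65 + 35*I*√3 ≈ 65.0 + 60.622*I)
m/(-83216) = (65 + 35*I*√3)/(-83216) = (65 + 35*I*√3)*(-1/83216) = -65/83216 - 5*I*√3/11888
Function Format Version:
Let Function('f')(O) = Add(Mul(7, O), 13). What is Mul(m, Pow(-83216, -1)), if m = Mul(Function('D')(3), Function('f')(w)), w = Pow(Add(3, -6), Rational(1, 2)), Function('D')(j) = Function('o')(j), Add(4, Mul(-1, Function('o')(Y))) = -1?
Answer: Add(Rational(-65, 83216), Mul(Rational(-5, 11888), I, Pow(3, Rational(1, 2)))) ≈ Add(-0.00078110, Mul(-0.00072849, I))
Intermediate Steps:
Function('o')(Y) = 5 (Function('o')(Y) = Add(4, Mul(-1, -1)) = Add(4, 1) = 5)
Function('D')(j) = 5
w = Mul(I, Pow(3, Rational(1, 2))) (w = Pow(-3, Rational(1, 2)) = Mul(I, Pow(3, Rational(1, 2))) ≈ Mul(1.7320, I))
Function('f')(O) = Add(13, Mul(7, O))
m = Add(65, Mul(35, I, Pow(3, Rational(1, 2)))) (m = Mul(5, Add(13, Mul(7, Mul(I, Pow(3, Rational(1, 2)))))) = Mul(5, Add(13, Mul(7, I, Pow(3, Rational(1, 2))))) = Add(65, Mul(35, I, Pow(3, Rational(1, 2)))) ≈ Add(65.000, Mul(60.622, I)))
Mul(m, Pow(-83216, -1)) = Mul(Add(65, Mul(35, I, Pow(3, Rational(1, 2)))), Pow(-83216, -1)) = Mul(Add(65, Mul(35, I, Pow(3, Rational(1, 2)))), Rational(-1, 83216)) = Add(Rational(-65, 83216), Mul(Rational(-5, 11888), I, Pow(3, Rational(1, 2))))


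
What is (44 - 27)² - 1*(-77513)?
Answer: 77802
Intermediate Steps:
(44 - 27)² - 1*(-77513) = 17² + 77513 = 289 + 77513 = 77802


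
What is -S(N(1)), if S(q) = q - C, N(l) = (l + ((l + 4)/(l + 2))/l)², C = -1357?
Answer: -12277/9 ≈ -1364.1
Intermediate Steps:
N(l) = (l + (4 + l)/(l*(2 + l)))² (N(l) = (l + ((4 + l)/(2 + l))/l)² = (l + (4 + l)/(l*(2 + l)))²)
S(q) = 1357 + q (S(q) = q - 1*(-1357) = q + 1357 = 1357 + q)
-S(N(1)) = -(1357 + (4 + 1 + 1³ + 2*1²)²/(1²*(2 + 1)²)) = -(1357 + 1*(4 + 1 + 1 + 2*1)²/3²) = -(1357 + 1*(⅑)*(4 + 1 + 1 + 2)²) = -(1357 + 1*(⅑)*8²) = -(1357 + 1*(⅑)*64) = -(1357 + 64/9) = -1*12277/9 = -12277/9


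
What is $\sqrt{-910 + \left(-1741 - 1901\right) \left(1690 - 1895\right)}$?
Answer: $10 \sqrt{7457} \approx 863.54$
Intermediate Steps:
$\sqrt{-910 + \left(-1741 - 1901\right) \left(1690 - 1895\right)} = \sqrt{-910 - 3642 \left(1690 - 1895\right)} = \sqrt{-910 - -746610} = \sqrt{-910 + 746610} = \sqrt{745700} = 10 \sqrt{7457}$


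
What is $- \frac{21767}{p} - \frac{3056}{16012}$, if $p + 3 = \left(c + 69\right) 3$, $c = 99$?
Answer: $- \frac{87516065}{2005503} \approx -43.638$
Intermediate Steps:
$p = 501$ ($p = -3 + \left(99 + 69\right) 3 = -3 + 168 \cdot 3 = -3 + 504 = 501$)
$- \frac{21767}{p} - \frac{3056}{16012} = - \frac{21767}{501} - \frac{3056}{16012} = \left(-21767\right) \frac{1}{501} - \frac{764}{4003} = - \frac{21767}{501} - \frac{764}{4003} = - \frac{87516065}{2005503}$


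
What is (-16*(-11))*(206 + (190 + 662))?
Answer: 186208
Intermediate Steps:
(-16*(-11))*(206 + (190 + 662)) = 176*(206 + 852) = 176*1058 = 186208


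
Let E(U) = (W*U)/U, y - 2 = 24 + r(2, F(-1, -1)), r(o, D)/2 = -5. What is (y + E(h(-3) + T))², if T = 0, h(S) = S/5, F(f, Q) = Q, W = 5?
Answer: 441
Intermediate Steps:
r(o, D) = -10 (r(o, D) = 2*(-5) = -10)
h(S) = S/5 (h(S) = S*(⅕) = S/5)
y = 16 (y = 2 + (24 - 10) = 2 + 14 = 16)
E(U) = 5 (E(U) = (5*U)/U = 5)
(y + E(h(-3) + T))² = (16 + 5)² = 21² = 441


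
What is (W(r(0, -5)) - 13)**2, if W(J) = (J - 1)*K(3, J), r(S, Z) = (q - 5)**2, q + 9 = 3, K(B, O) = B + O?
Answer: 221027689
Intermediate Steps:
q = -6 (q = -9 + 3 = -6)
r(S, Z) = 121 (r(S, Z) = (-6 - 5)**2 = (-11)**2 = 121)
W(J) = (-1 + J)*(3 + J) (W(J) = (J - 1)*(3 + J) = (-1 + J)*(3 + J))
(W(r(0, -5)) - 13)**2 = ((-1 + 121)*(3 + 121) - 13)**2 = (120*124 - 13)**2 = (14880 - 13)**2 = 14867**2 = 221027689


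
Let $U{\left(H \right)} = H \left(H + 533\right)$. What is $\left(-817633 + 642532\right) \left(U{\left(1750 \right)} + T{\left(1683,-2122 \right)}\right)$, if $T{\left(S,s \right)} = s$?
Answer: $-699200705928$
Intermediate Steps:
$U{\left(H \right)} = H \left(533 + H\right)$
$\left(-817633 + 642532\right) \left(U{\left(1750 \right)} + T{\left(1683,-2122 \right)}\right) = \left(-817633 + 642532\right) \left(1750 \left(533 + 1750\right) - 2122\right) = - 175101 \left(1750 \cdot 2283 - 2122\right) = - 175101 \left(3995250 - 2122\right) = \left(-175101\right) 3993128 = -699200705928$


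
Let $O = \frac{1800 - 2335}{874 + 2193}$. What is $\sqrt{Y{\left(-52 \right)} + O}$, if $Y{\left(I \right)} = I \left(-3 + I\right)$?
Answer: $\frac{9 \sqrt{332110095}}{3067} \approx 53.477$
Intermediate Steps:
$O = - \frac{535}{3067} \approx -0.17444$
$\sqrt{Y{\left(-52 \right)} + O} = \sqrt{- 52 \left(-3 - 52\right) - \frac{535}{3067}} = \sqrt{\left(-52\right) \left(-55\right) - \frac{535}{3067}} = \sqrt{2860 - \frac{535}{3067}} = \sqrt{\frac{8771085}{3067}} = \frac{9 \sqrt{332110095}}{3067}$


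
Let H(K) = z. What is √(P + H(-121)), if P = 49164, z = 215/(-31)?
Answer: √47239939/31 ≈ 221.71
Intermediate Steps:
z = -215/31 (z = 215*(-1/31) = -215/31 ≈ -6.9355)
H(K) = -215/31
√(P + H(-121)) = √(49164 - 215/31) = √(1523869/31) = √47239939/31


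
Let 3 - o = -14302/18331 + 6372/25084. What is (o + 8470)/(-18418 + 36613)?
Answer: 974063195132/2091582589695 ≈ 0.46571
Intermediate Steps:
o = 405347662/114953701 (o = 3 - (-14302/18331 + 6372/25084) = 3 - (-14302*1/18331 + 6372*(1/25084)) = 3 - (-14302/18331 + 1593/6271) = 3 - 1*(-60486559/114953701) = 3 + 60486559/114953701 = 405347662/114953701 ≈ 3.5262)
(o + 8470)/(-18418 + 36613) = (405347662/114953701 + 8470)/(-18418 + 36613) = (974063195132/114953701)/18195 = (974063195132/114953701)*(1/18195) = 974063195132/2091582589695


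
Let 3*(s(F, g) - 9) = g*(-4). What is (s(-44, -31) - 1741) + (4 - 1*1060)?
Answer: -8240/3 ≈ -2746.7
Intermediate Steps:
s(F, g) = 9 - 4*g/3 (s(F, g) = 9 + (g*(-4))/3 = 9 + (-4*g)/3 = 9 - 4*g/3)
(s(-44, -31) - 1741) + (4 - 1*1060) = ((9 - 4/3*(-31)) - 1741) + (4 - 1*1060) = ((9 + 124/3) - 1741) + (4 - 1060) = (151/3 - 1741) - 1056 = -5072/3 - 1056 = -8240/3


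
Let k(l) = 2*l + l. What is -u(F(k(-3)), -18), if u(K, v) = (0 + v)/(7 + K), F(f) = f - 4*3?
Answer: -9/7 ≈ -1.2857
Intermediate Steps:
k(l) = 3*l
F(f) = -12 + f (F(f) = f - 12 = -12 + f)
u(K, v) = v/(7 + K)
-u(F(k(-3)), -18) = -(-18)/(7 + (-12 + 3*(-3))) = -(-18)/(7 + (-12 - 9)) = -(-18)/(7 - 21) = -(-18)/(-14) = -(-18)*(-1)/14 = -1*9/7 = -9/7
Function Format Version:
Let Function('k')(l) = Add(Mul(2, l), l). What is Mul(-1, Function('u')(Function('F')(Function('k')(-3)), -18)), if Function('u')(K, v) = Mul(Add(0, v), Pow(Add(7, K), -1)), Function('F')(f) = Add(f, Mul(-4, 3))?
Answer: Rational(-9, 7) ≈ -1.2857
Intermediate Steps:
Function('k')(l) = Mul(3, l)
Function('F')(f) = Add(-12, f) (Function('F')(f) = Add(f, -12) = Add(-12, f))
Function('u')(K, v) = Mul(v, Pow(Add(7, K), -1))
Mul(-1, Function('u')(Function('F')(Function('k')(-3)), -18)) = Mul(-1, Mul(-18, Pow(Add(7, Add(-12, Mul(3, -3))), -1))) = Mul(-1, Mul(-18, Pow(Add(7, Add(-12, -9)), -1))) = Mul(-1, Mul(-18, Pow(Add(7, -21), -1))) = Mul(-1, Mul(-18, Pow(-14, -1))) = Mul(-1, Mul(-18, Rational(-1, 14))) = Mul(-1, Rational(9, 7)) = Rational(-9, 7)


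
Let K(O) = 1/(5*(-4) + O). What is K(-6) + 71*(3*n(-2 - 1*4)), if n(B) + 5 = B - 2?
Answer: -71995/26 ≈ -2769.0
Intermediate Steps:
n(B) = -7 + B (n(B) = -5 + (B - 2) = -5 + (-2 + B) = -7 + B)
K(O) = 1/(-20 + O)
K(-6) + 71*(3*n(-2 - 1*4)) = 1/(-20 - 6) + 71*(3*(-7 + (-2 - 1*4))) = 1/(-26) + 71*(3*(-7 + (-2 - 4))) = -1/26 + 71*(3*(-7 - 6)) = -1/26 + 71*(3*(-13)) = -1/26 + 71*(-39) = -1/26 - 2769 = -71995/26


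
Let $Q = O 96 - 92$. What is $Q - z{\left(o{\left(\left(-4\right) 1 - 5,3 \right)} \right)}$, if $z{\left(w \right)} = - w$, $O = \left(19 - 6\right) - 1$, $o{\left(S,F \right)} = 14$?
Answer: $1074$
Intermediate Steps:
$O = 12$ ($O = 13 - 1 = 12$)
$Q = 1060$ ($Q = 12 \cdot 96 - 92 = 1152 - 92 = 1060$)
$Q - z{\left(o{\left(\left(-4\right) 1 - 5,3 \right)} \right)} = 1060 - \left(-1\right) 14 = 1060 - -14 = 1060 + 14 = 1074$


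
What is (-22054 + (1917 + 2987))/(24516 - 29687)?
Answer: 17150/5171 ≈ 3.3166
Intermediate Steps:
(-22054 + (1917 + 2987))/(24516 - 29687) = (-22054 + 4904)/(-5171) = -17150*(-1/5171) = 17150/5171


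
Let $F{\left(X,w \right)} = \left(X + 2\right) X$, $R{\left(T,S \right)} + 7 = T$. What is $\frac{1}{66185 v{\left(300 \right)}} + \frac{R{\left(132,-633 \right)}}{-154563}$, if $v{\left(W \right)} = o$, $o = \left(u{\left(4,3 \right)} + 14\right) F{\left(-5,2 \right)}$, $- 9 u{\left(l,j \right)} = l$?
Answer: $- \frac{5046142561}{6240148814550} \approx -0.00080866$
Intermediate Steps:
$R{\left(T,S \right)} = -7 + T$
$F{\left(X,w \right)} = X \left(2 + X\right)$ ($F{\left(X,w \right)} = \left(2 + X\right) X = X \left(2 + X\right)$)
$u{\left(l,j \right)} = - \frac{l}{9}$
$o = \frac{610}{3}$ ($o = \left(\left(- \frac{1}{9}\right) 4 + 14\right) \left(- 5 \left(2 - 5\right)\right) = \left(- \frac{4}{9} + 14\right) \left(\left(-5\right) \left(-3\right)\right) = \frac{122}{9} \cdot 15 = \frac{610}{3} \approx 203.33$)
$v{\left(W \right)} = \frac{610}{3}$
$\frac{1}{66185 v{\left(300 \right)}} + \frac{R{\left(132,-633 \right)}}{-154563} = \frac{1}{66185 \cdot \frac{610}{3}} + \frac{-7 + 132}{-154563} = \frac{1}{66185} \cdot \frac{3}{610} + 125 \left(- \frac{1}{154563}\right) = \frac{3}{40372850} - \frac{125}{154563} = - \frac{5046142561}{6240148814550}$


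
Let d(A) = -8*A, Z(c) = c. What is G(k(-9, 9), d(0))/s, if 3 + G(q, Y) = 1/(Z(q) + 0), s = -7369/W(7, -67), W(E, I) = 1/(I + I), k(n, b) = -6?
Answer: -19/5924676 ≈ -3.2069e-6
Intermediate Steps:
W(E, I) = 1/(2*I)
s = 987446 (s = -7369/((½)/(-67)) = -7369/((½)*(-1/67)) = -7369/(-1/134) = -7369*(-134) = 987446)
G(q, Y) = -3 + 1/q (G(q, Y) = -3 + 1/(q + 0) = -3 + 1/q)
G(k(-9, 9), d(0))/s = (-3 + 1/(-6))/987446 = (-3 - ⅙)*(1/987446) = -19/6*1/987446 = -19/5924676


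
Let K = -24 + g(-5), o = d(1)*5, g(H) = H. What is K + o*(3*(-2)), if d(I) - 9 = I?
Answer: -329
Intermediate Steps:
d(I) = 9 + I
o = 50 (o = (9 + 1)*5 = 10*5 = 50)
K = -29 (K = -24 - 5 = -29)
K + o*(3*(-2)) = -29 + 50*(3*(-2)) = -29 + 50*(-6) = -29 - 300 = -329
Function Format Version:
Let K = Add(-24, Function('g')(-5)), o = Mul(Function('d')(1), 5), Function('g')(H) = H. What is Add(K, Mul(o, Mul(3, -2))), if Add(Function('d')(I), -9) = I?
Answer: -329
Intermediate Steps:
Function('d')(I) = Add(9, I)
o = 50 (o = Mul(Add(9, 1), 5) = Mul(10, 5) = 50)
K = -29 (K = Add(-24, -5) = -29)
Add(K, Mul(o, Mul(3, -2))) = Add(-29, Mul(50, Mul(3, -2))) = Add(-29, Mul(50, -6)) = Add(-29, -300) = -329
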